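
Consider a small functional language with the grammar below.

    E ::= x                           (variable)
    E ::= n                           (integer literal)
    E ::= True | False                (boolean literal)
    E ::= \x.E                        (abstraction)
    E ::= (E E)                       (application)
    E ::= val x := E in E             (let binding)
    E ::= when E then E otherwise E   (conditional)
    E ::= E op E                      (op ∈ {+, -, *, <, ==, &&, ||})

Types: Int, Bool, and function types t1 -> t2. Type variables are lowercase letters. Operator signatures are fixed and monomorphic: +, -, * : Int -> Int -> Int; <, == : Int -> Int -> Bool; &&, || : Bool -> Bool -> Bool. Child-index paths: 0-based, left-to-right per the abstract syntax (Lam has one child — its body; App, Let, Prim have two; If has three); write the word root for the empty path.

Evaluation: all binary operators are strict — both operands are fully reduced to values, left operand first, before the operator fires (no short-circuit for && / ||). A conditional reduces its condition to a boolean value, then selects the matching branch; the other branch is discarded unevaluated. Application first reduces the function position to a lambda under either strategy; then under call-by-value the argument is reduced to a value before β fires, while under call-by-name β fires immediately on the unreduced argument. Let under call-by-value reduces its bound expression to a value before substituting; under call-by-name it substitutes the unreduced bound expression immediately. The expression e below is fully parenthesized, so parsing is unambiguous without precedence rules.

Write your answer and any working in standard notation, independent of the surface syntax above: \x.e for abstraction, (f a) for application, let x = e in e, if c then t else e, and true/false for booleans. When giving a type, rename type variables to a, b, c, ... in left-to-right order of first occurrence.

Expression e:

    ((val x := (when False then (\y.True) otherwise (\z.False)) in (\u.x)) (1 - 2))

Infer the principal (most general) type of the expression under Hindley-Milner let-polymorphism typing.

Working:
  unify Bool ~ Bool
\y._ : a -> Bool
\z._ : b -> Bool
  unify a -> Bool ~ b -> Bool
  unify a ~ b
  unify Bool ~ Bool
let x : forall. b -> Bool
x : d -> Bool
\u._ : c -> d -> Bool
  unify Int ~ Int
  unify Int ~ Int
  unify c -> d -> Bool ~ Int -> e
  unify c ~ Int
  unify d -> Bool ~ e
_ _ : d -> Bool

Answer: a -> Bool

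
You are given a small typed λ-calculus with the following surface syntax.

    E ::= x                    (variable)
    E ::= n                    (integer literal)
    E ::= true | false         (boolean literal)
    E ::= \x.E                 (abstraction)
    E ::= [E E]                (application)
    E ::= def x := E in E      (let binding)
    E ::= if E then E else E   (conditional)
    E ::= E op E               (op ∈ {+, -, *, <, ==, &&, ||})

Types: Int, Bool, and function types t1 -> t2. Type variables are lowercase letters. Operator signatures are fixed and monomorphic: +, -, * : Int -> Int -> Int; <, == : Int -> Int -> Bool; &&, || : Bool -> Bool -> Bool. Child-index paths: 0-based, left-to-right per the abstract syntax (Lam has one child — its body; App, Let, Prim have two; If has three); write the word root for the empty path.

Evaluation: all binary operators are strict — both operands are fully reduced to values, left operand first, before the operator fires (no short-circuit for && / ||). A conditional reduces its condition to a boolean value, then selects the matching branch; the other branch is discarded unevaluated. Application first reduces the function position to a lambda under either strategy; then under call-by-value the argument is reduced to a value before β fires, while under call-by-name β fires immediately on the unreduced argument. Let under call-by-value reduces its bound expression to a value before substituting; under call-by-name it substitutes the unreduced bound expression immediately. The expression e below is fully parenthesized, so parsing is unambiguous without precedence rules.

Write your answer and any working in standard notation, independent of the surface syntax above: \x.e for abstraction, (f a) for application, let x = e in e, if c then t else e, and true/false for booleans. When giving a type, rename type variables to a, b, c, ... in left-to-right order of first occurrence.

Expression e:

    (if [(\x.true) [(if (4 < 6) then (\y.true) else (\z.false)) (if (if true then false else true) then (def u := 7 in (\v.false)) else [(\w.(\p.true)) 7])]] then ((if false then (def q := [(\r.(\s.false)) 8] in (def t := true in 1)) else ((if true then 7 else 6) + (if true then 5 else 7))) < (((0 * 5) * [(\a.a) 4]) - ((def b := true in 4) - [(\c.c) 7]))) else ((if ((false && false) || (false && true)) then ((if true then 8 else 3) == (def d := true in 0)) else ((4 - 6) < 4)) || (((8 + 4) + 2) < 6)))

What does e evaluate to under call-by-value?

Derivation:
step 0: (if ((\x.true) ((if (4 < 6) then (\y.true) else (\z.false)) (if (if true then false else true) then (let u = 7 in (\v.false)) else ((\w.(\p.true)) 7)))) then ((if false then (let q = ((\r.(\s.false)) 8) in (let t = true in 1)) else ((if true then 7 else 6) + (if true then 5 else 7))) < (((0 * 5) * ((\a.a) 4)) - ((let b = true in 4) - ((\c.c) 7)))) else ((if ((false && false) || (false && true)) then ((if true then 8 else 3) == (let d = true in 0)) else ((4 - 6) < 4)) || (((8 + 4) + 2) < 6)))
step 1: [delta@0.1.0.0] (if ((\x.true) ((if true then (\y.true) else (\z.false)) (if (if true then false else true) then (let u = 7 in (\v.false)) else ((\w.(\p.true)) 7)))) then ((if false then (let q = ((\r.(\s.false)) 8) in (let t = true in 1)) else ((if true then 7 else 6) + (if true then 5 else 7))) < (((0 * 5) * ((\a.a) 4)) - ((let b = true in 4) - ((\c.c) 7)))) else ((if ((false && false) || (false && true)) then ((if true then 8 else 3) == (let d = true in 0)) else ((4 - 6) < 4)) || (((8 + 4) + 2) < 6)))
step 2: [if@0.1.0] (if ((\x.true) ((\y.true) (if (if true then false else true) then (let u = 7 in (\v.false)) else ((\w.(\p.true)) 7)))) then ((if false then (let q = ((\r.(\s.false)) 8) in (let t = true in 1)) else ((if true then 7 else 6) + (if true then 5 else 7))) < (((0 * 5) * ((\a.a) 4)) - ((let b = true in 4) - ((\c.c) 7)))) else ((if ((false && false) || (false && true)) then ((if true then 8 else 3) == (let d = true in 0)) else ((4 - 6) < 4)) || (((8 + 4) + 2) < 6)))
step 3: [if@0.1.1.0] (if ((\x.true) ((\y.true) (if false then (let u = 7 in (\v.false)) else ((\w.(\p.true)) 7)))) then ((if false then (let q = ((\r.(\s.false)) 8) in (let t = true in 1)) else ((if true then 7 else 6) + (if true then 5 else 7))) < (((0 * 5) * ((\a.a) 4)) - ((let b = true in 4) - ((\c.c) 7)))) else ((if ((false && false) || (false && true)) then ((if true then 8 else 3) == (let d = true in 0)) else ((4 - 6) < 4)) || (((8 + 4) + 2) < 6)))
step 4: [if@0.1.1] (if ((\x.true) ((\y.true) ((\w.(\p.true)) 7))) then ((if false then (let q = ((\r.(\s.false)) 8) in (let t = true in 1)) else ((if true then 7 else 6) + (if true then 5 else 7))) < (((0 * 5) * ((\a.a) 4)) - ((let b = true in 4) - ((\c.c) 7)))) else ((if ((false && false) || (false && true)) then ((if true then 8 else 3) == (let d = true in 0)) else ((4 - 6) < 4)) || (((8 + 4) + 2) < 6)))
step 5: [beta@0.1.1] (if ((\x.true) ((\y.true) (\p.true))) then ((if false then (let q = ((\r.(\s.false)) 8) in (let t = true in 1)) else ((if true then 7 else 6) + (if true then 5 else 7))) < (((0 * 5) * ((\a.a) 4)) - ((let b = true in 4) - ((\c.c) 7)))) else ((if ((false && false) || (false && true)) then ((if true then 8 else 3) == (let d = true in 0)) else ((4 - 6) < 4)) || (((8 + 4) + 2) < 6)))
step 6: [beta@0.1] (if ((\x.true) true) then ((if false then (let q = ((\r.(\s.false)) 8) in (let t = true in 1)) else ((if true then 7 else 6) + (if true then 5 else 7))) < (((0 * 5) * ((\a.a) 4)) - ((let b = true in 4) - ((\c.c) 7)))) else ((if ((false && false) || (false && true)) then ((if true then 8 else 3) == (let d = true in 0)) else ((4 - 6) < 4)) || (((8 + 4) + 2) < 6)))
step 7: [beta@0] (if true then ((if false then (let q = ((\r.(\s.false)) 8) in (let t = true in 1)) else ((if true then 7 else 6) + (if true then 5 else 7))) < (((0 * 5) * ((\a.a) 4)) - ((let b = true in 4) - ((\c.c) 7)))) else ((if ((false && false) || (false && true)) then ((if true then 8 else 3) == (let d = true in 0)) else ((4 - 6) < 4)) || (((8 + 4) + 2) < 6)))
step 8: [if@root] ((if false then (let q = ((\r.(\s.false)) 8) in (let t = true in 1)) else ((if true then 7 else 6) + (if true then 5 else 7))) < (((0 * 5) * ((\a.a) 4)) - ((let b = true in 4) - ((\c.c) 7))))
step 9: [if@0] (((if true then 7 else 6) + (if true then 5 else 7)) < (((0 * 5) * ((\a.a) 4)) - ((let b = true in 4) - ((\c.c) 7))))
step 10: [if@0.0] ((7 + (if true then 5 else 7)) < (((0 * 5) * ((\a.a) 4)) - ((let b = true in 4) - ((\c.c) 7))))
step 11: [if@0.1] ((7 + 5) < (((0 * 5) * ((\a.a) 4)) - ((let b = true in 4) - ((\c.c) 7))))
step 12: [delta@0] (12 < (((0 * 5) * ((\a.a) 4)) - ((let b = true in 4) - ((\c.c) 7))))
step 13: [delta@1.0.0] (12 < ((0 * ((\a.a) 4)) - ((let b = true in 4) - ((\c.c) 7))))
step 14: [beta@1.0.1] (12 < ((0 * 4) - ((let b = true in 4) - ((\c.c) 7))))
step 15: [delta@1.0] (12 < (0 - ((let b = true in 4) - ((\c.c) 7))))
step 16: [let@1.1.0] (12 < (0 - (4 - ((\c.c) 7))))
step 17: [beta@1.1.1] (12 < (0 - (4 - 7)))
step 18: [delta@1.1] (12 < (0 - -3))
step 19: [delta@1] (12 < 3)
step 20: [delta@root] false

Answer: false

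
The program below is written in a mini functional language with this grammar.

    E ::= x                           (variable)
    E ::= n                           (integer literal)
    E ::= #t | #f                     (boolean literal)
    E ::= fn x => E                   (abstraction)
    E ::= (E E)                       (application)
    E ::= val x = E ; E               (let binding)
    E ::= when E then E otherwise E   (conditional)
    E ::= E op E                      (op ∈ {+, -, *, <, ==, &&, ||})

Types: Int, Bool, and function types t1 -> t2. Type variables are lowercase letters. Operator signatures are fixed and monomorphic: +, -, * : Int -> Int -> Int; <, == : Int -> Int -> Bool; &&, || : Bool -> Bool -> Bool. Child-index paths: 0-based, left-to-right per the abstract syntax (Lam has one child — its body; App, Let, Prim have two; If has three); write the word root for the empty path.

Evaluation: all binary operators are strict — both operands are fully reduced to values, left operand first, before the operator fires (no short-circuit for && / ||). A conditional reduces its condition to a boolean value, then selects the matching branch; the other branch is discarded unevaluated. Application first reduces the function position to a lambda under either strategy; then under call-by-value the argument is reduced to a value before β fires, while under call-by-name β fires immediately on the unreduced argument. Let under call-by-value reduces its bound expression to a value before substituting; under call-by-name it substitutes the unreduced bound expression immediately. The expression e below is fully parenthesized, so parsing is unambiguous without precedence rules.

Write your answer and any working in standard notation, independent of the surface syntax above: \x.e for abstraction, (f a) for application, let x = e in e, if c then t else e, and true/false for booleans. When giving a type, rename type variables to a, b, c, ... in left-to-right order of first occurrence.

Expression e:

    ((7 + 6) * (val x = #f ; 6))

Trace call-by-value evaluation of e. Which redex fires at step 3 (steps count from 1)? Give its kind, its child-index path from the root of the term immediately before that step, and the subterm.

Trace:
step 0: ((7 + 6) * (let x = false in 6))
step 1: [delta@0] (13 * (let x = false in 6))
step 2: [let@1] (13 * 6)
step 3: [delta@root] 78

Answer: delta at root : (13 * 6)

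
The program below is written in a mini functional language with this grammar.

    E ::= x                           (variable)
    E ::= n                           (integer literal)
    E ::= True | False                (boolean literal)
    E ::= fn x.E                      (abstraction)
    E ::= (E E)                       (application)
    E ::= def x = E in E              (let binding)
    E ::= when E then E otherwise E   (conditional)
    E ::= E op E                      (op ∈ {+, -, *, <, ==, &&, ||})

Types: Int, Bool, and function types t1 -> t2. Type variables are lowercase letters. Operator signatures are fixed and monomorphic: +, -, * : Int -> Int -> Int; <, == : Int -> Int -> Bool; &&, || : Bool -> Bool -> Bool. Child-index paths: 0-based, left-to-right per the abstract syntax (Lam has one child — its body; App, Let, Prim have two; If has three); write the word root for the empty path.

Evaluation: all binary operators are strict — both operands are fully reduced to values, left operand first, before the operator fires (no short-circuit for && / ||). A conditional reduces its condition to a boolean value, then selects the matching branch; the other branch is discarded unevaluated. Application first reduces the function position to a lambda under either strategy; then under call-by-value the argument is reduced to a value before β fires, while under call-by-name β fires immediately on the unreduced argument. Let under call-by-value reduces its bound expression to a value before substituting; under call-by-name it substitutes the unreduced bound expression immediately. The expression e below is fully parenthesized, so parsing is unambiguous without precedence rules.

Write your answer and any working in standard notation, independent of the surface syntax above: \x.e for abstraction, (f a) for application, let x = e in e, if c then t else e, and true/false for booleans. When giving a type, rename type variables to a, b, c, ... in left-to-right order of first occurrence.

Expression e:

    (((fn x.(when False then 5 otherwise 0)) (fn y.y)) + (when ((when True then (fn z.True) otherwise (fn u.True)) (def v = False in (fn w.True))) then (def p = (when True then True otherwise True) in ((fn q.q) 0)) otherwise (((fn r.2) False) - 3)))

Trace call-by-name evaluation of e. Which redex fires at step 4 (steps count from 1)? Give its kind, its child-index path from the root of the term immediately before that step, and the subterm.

Answer: beta at 1.0 : ((\z.true) (let v = false in (\w.true)))

Working:
step 0: (((\x.(if false then 5 else 0)) (\y.y)) + (if ((if true then (\z.true) else (\u.true)) (let v = false in (\w.true))) then (let p = (if true then true else true) in ((\q.q) 0)) else (((\r.2) false) - 3)))
step 1: [beta@0] ((if false then 5 else 0) + (if ((if true then (\z.true) else (\u.true)) (let v = false in (\w.true))) then (let p = (if true then true else true) in ((\q.q) 0)) else (((\r.2) false) - 3)))
step 2: [if@0] (0 + (if ((if true then (\z.true) else (\u.true)) (let v = false in (\w.true))) then (let p = (if true then true else true) in ((\q.q) 0)) else (((\r.2) false) - 3)))
step 3: [if@1.0.0] (0 + (if ((\z.true) (let v = false in (\w.true))) then (let p = (if true then true else true) in ((\q.q) 0)) else (((\r.2) false) - 3)))
step 4: [beta@1.0] (0 + (if true then (let p = (if true then true else true) in ((\q.q) 0)) else (((\r.2) false) - 3)))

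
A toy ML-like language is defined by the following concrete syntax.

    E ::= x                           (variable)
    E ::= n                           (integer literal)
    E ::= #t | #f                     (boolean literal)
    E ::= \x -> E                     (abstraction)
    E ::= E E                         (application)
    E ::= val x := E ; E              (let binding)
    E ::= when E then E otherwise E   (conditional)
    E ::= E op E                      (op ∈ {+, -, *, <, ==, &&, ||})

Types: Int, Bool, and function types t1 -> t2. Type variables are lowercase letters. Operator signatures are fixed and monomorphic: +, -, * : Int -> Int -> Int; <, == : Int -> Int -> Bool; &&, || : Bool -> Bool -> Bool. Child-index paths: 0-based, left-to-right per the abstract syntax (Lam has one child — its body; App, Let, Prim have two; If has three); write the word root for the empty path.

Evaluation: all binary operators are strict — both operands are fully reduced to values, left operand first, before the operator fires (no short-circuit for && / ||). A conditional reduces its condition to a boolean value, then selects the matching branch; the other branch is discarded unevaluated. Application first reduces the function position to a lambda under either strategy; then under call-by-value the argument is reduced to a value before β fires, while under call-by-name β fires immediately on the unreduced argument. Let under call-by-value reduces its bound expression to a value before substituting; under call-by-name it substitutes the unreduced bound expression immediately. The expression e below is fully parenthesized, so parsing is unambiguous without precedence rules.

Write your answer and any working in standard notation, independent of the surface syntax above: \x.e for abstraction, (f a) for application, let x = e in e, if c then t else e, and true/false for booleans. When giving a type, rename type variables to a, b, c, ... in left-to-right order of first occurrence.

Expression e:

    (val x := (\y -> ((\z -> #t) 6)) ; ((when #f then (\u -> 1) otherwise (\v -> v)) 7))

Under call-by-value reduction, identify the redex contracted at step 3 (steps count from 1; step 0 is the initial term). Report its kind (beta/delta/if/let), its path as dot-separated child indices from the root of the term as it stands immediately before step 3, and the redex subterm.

Trace:
step 0: (let x = (\y.((\z.true) 6)) in ((if false then (\u.1) else (\v.v)) 7))
step 1: [let@root] ((if false then (\u.1) else (\v.v)) 7)
step 2: [if@0] ((\v.v) 7)
step 3: [beta@root] 7

Answer: beta at root : ((\v.v) 7)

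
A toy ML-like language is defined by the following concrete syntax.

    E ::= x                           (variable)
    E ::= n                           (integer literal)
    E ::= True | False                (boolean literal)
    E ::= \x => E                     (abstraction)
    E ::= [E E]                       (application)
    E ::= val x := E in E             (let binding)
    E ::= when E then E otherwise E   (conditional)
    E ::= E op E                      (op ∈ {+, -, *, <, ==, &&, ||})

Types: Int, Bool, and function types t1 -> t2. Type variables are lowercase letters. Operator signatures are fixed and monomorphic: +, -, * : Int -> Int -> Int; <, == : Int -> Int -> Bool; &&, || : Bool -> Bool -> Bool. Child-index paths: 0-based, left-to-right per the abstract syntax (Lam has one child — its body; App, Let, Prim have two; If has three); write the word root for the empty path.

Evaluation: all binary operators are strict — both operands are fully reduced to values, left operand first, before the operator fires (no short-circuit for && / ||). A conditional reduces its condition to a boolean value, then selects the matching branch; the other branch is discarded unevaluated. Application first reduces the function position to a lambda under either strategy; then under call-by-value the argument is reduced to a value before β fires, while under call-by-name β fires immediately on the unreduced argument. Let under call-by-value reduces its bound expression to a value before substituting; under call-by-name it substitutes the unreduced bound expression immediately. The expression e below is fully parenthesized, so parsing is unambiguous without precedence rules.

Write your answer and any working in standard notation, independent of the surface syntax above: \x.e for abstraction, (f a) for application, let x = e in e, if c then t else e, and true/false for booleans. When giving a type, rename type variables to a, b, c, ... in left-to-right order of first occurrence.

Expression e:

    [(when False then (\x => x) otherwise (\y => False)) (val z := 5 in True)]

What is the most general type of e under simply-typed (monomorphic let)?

Working:
  unify Bool ~ Bool
x : a
\x._ : a -> a
\y._ : b -> Bool
  unify a -> a ~ b -> Bool
  unify a ~ b
  unify b ~ Bool
let z : Int
  unify Bool -> Bool ~ Bool -> c
  unify Bool ~ Bool
  unify Bool ~ c
_ _ : Bool

Answer: Bool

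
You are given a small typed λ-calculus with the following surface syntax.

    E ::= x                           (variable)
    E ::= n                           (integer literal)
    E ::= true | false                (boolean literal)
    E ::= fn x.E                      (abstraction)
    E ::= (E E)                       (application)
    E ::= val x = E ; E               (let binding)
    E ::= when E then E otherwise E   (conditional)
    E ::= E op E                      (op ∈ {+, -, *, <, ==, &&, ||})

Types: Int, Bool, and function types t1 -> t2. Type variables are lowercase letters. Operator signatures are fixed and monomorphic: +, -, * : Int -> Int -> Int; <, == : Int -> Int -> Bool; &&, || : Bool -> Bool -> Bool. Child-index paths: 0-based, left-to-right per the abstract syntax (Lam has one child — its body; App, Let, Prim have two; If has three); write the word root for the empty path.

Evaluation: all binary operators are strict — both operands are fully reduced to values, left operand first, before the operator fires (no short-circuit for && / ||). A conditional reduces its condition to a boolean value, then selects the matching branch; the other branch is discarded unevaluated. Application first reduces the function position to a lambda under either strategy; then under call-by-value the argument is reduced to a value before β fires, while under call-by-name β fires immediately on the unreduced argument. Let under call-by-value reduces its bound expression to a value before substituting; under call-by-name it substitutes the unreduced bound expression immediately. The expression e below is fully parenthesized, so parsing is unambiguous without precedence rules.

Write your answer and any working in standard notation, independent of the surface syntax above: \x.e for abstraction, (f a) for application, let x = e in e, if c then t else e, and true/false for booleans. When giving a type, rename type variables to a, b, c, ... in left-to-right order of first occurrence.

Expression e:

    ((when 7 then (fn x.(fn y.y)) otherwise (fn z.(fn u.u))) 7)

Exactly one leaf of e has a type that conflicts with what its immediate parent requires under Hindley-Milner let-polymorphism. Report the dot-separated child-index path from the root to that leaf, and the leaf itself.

Answer: 0.0 : 7

Working:
  unify Int ~ Bool
  FAIL: mismatch Int ~ Bool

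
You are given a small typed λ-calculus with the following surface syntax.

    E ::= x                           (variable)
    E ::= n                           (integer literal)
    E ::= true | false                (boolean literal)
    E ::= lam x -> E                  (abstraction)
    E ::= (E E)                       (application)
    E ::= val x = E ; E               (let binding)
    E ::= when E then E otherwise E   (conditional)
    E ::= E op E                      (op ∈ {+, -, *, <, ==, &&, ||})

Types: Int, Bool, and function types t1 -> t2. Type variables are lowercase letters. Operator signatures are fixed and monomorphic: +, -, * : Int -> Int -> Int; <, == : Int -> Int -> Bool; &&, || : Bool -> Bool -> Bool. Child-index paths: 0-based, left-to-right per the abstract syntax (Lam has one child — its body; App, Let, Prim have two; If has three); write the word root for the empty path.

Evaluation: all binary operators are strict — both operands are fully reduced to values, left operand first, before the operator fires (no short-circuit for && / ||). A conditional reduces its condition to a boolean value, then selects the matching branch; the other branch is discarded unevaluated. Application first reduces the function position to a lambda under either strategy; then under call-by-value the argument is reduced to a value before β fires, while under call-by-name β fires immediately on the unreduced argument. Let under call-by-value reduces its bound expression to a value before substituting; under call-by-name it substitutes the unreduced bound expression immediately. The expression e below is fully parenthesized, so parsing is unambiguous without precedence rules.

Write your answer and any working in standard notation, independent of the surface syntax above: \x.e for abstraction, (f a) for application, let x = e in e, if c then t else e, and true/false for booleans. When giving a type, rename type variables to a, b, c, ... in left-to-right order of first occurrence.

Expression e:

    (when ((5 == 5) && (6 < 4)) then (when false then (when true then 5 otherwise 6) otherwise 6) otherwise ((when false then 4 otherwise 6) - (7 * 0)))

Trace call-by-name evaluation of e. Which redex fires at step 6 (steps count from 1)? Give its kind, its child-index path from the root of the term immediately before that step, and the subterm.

Answer: delta at 1 : (7 * 0)

Trace:
step 0: (if ((5 == 5) && (6 < 4)) then (if false then (if true then 5 else 6) else 6) else ((if false then 4 else 6) - (7 * 0)))
step 1: [delta@0.0] (if (true && (6 < 4)) then (if false then (if true then 5 else 6) else 6) else ((if false then 4 else 6) - (7 * 0)))
step 2: [delta@0.1] (if (true && false) then (if false then (if true then 5 else 6) else 6) else ((if false then 4 else 6) - (7 * 0)))
step 3: [delta@0] (if false then (if false then (if true then 5 else 6) else 6) else ((if false then 4 else 6) - (7 * 0)))
step 4: [if@root] ((if false then 4 else 6) - (7 * 0))
step 5: [if@0] (6 - (7 * 0))
step 6: [delta@1] (6 - 0)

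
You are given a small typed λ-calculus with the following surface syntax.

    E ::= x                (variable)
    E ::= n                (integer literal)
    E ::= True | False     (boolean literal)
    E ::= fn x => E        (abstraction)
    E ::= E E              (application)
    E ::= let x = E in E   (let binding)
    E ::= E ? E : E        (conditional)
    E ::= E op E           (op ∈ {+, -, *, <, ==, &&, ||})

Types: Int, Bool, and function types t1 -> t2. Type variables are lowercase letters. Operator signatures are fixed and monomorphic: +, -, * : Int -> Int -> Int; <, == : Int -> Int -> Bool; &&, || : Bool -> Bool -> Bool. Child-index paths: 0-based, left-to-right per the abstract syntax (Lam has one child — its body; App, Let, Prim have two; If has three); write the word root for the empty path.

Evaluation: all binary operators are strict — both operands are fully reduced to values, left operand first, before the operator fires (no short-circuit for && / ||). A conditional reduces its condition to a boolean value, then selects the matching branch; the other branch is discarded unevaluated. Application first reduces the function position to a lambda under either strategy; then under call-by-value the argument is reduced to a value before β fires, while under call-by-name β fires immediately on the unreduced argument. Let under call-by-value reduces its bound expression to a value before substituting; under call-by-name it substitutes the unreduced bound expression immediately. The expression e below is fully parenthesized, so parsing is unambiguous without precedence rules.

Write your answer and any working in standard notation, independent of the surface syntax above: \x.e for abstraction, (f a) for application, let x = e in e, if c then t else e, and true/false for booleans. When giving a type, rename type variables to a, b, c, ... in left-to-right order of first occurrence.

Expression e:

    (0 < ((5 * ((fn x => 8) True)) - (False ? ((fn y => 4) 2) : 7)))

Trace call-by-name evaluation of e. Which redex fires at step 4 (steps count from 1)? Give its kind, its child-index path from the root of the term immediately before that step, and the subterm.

Answer: delta at 1 : (40 - 7)

Derivation:
step 0: (0 < ((5 * ((\x.8) true)) - (if false then ((\y.4) 2) else 7)))
step 1: [beta@1.0.1] (0 < ((5 * 8) - (if false then ((\y.4) 2) else 7)))
step 2: [delta@1.0] (0 < (40 - (if false then ((\y.4) 2) else 7)))
step 3: [if@1.1] (0 < (40 - 7))
step 4: [delta@1] (0 < 33)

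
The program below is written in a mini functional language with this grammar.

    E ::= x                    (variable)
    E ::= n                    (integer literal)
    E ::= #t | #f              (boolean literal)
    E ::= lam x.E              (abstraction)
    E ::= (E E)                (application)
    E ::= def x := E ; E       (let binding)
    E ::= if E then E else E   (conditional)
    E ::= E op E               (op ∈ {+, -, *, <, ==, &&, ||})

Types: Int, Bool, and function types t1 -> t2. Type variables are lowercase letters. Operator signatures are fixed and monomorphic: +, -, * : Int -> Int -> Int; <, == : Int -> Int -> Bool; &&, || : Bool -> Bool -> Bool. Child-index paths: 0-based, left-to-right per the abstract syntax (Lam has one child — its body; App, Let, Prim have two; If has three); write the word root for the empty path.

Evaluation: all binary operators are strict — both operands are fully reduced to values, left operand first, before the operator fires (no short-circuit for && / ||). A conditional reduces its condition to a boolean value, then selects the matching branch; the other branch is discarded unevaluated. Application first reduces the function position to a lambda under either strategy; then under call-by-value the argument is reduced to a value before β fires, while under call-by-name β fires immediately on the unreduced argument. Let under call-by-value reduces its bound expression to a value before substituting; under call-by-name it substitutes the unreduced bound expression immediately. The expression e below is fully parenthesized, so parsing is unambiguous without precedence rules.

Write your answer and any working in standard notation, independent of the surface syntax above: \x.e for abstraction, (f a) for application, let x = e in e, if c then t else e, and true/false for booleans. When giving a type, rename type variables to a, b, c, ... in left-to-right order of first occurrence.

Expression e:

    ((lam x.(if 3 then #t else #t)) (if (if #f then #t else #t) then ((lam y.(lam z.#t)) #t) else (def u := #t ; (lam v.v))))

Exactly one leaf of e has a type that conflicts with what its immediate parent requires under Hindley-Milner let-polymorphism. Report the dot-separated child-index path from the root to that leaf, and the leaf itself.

Answer: 0.0.0 : 3

Trace:
  unify Int ~ Bool
  FAIL: mismatch Int ~ Bool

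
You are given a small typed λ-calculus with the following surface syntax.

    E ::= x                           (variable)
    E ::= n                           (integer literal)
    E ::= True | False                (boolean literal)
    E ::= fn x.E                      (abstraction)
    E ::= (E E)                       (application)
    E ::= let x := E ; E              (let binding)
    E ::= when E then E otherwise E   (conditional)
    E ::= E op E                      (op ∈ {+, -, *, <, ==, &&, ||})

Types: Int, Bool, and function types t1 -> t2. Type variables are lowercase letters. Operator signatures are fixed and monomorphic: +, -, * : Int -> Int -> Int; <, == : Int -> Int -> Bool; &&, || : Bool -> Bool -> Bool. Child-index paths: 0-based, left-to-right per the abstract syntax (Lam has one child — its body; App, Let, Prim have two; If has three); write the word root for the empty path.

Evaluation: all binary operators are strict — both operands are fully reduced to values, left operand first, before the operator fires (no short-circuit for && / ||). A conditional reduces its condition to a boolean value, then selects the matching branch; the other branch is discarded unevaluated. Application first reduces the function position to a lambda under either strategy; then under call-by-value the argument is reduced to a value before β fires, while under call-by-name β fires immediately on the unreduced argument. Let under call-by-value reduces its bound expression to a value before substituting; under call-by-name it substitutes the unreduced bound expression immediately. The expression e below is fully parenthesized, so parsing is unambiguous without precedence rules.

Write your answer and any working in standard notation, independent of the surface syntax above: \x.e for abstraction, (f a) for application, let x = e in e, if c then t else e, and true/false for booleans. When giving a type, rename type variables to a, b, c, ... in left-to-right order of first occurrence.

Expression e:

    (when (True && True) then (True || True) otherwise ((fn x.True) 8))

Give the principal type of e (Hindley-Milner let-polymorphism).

Working:
  unify Bool ~ Bool
  unify Bool ~ Bool
  unify Bool ~ Bool
  unify Bool ~ Bool
  unify Bool ~ Bool
\x._ : a -> Bool
  unify a -> Bool ~ Int -> b
  unify a ~ Int
  unify Bool ~ b
_ _ : Bool
  unify Bool ~ Bool

Answer: Bool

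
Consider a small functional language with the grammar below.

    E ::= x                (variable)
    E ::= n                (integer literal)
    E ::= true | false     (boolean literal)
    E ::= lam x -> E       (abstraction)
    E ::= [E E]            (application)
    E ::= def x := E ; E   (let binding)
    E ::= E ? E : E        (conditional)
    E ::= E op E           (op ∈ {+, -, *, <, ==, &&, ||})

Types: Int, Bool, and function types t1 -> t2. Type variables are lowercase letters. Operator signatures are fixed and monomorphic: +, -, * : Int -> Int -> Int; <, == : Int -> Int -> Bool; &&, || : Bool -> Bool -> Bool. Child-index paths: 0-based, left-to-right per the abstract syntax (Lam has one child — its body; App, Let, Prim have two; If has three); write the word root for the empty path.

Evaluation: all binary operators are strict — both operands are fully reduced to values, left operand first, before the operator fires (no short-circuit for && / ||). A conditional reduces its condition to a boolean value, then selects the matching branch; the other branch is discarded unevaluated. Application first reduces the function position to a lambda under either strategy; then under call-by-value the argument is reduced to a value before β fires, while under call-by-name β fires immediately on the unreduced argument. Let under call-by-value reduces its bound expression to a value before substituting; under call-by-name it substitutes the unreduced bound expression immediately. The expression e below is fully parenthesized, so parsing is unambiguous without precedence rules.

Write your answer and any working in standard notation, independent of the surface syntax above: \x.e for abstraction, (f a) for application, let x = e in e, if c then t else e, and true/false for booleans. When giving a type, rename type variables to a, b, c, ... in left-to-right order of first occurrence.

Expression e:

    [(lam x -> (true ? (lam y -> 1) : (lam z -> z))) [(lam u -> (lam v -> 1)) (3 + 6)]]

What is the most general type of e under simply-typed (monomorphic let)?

Answer: Int -> Int

Derivation:
  unify Bool ~ Bool
\y._ : b -> Int
z : c
\z._ : c -> c
  unify b -> Int ~ c -> c
  unify b ~ c
  unify Int ~ c
\x._ : a -> Int -> Int
\v._ : e -> Int
\u._ : d -> e -> Int
  unify Int ~ Int
  unify Int ~ Int
  unify d -> e -> Int ~ Int -> f
  unify d ~ Int
  unify e -> Int ~ f
_ _ : e -> Int
  unify a -> Int -> Int ~ (e -> Int) -> g
  unify a ~ e -> Int
  unify Int -> Int ~ g
_ _ : Int -> Int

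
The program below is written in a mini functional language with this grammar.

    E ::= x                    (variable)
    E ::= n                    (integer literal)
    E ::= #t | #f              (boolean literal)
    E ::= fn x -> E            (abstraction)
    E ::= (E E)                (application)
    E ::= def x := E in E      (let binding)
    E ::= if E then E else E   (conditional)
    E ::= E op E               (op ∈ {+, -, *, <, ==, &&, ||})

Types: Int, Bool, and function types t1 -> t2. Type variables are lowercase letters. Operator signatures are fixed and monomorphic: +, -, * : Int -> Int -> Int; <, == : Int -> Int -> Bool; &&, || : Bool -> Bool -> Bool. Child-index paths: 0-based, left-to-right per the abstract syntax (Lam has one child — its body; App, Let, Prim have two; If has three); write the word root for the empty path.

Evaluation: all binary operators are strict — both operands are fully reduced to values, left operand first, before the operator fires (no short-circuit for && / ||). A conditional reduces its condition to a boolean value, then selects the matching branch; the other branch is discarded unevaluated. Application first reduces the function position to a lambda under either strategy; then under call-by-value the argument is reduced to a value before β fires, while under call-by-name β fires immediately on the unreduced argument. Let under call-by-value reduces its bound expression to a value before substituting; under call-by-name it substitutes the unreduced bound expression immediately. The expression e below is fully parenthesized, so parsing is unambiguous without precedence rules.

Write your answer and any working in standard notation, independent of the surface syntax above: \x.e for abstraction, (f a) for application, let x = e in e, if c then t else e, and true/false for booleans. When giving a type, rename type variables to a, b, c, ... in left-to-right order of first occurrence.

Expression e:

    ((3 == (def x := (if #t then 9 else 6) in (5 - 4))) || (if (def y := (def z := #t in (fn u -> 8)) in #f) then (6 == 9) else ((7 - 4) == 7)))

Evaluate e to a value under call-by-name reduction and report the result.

Working:
step 0: ((3 == (let x = (if true then 9 else 6) in (5 - 4))) || (if (let y = (let z = true in (\u.8)) in false) then (6 == 9) else ((7 - 4) == 7)))
step 1: [let@0.1] ((3 == (5 - 4)) || (if (let y = (let z = true in (\u.8)) in false) then (6 == 9) else ((7 - 4) == 7)))
step 2: [delta@0.1] ((3 == 1) || (if (let y = (let z = true in (\u.8)) in false) then (6 == 9) else ((7 - 4) == 7)))
step 3: [delta@0] (false || (if (let y = (let z = true in (\u.8)) in false) then (6 == 9) else ((7 - 4) == 7)))
step 4: [let@1.0] (false || (if false then (6 == 9) else ((7 - 4) == 7)))
step 5: [if@1] (false || ((7 - 4) == 7))
step 6: [delta@1.0] (false || (3 == 7))
step 7: [delta@1] (false || false)
step 8: [delta@root] false

Answer: false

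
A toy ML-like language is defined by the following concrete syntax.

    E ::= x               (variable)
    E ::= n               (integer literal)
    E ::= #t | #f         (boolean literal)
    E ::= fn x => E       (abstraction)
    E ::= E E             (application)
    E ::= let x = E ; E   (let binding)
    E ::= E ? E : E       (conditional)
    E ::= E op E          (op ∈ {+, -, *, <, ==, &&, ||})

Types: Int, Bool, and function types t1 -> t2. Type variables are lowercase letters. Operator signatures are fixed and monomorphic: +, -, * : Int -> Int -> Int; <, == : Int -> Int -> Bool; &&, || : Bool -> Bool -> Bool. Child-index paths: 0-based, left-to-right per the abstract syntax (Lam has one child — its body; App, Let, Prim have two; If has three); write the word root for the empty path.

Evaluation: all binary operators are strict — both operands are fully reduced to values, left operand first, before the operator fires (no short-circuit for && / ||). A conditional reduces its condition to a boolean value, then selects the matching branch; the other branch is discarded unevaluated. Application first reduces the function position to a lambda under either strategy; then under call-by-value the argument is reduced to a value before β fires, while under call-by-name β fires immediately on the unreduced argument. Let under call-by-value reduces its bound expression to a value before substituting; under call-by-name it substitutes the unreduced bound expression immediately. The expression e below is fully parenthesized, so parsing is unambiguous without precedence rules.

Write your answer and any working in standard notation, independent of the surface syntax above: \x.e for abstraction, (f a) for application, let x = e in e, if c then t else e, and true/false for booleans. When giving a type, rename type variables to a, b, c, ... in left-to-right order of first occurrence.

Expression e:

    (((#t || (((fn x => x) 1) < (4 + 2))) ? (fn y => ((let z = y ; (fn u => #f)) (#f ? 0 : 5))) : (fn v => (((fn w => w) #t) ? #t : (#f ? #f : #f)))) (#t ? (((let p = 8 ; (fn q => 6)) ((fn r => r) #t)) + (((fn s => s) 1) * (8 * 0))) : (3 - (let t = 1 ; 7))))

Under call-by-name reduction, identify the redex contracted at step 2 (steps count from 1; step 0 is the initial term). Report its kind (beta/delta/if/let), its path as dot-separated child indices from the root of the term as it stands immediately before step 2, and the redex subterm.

Answer: delta at 0.0.1.1 : (4 + 2)

Working:
step 0: ((if (true || (((\x.x) 1) < (4 + 2))) then (\y.((let z = y in (\u.false)) (if false then 0 else 5))) else (\v.(if ((\w.w) true) then true else (if false then false else false)))) (if true then (((let p = 8 in (\q.6)) ((\r.r) true)) + (((\s.s) 1) * (8 * 0))) else (3 - (let t = 1 in 7))))
step 1: [beta@0.0.1.0] ((if (true || (1 < (4 + 2))) then (\y.((let z = y in (\u.false)) (if false then 0 else 5))) else (\v.(if ((\w.w) true) then true else (if false then false else false)))) (if true then (((let p = 8 in (\q.6)) ((\r.r) true)) + (((\s.s) 1) * (8 * 0))) else (3 - (let t = 1 in 7))))
step 2: [delta@0.0.1.1] ((if (true || (1 < 6)) then (\y.((let z = y in (\u.false)) (if false then 0 else 5))) else (\v.(if ((\w.w) true) then true else (if false then false else false)))) (if true then (((let p = 8 in (\q.6)) ((\r.r) true)) + (((\s.s) 1) * (8 * 0))) else (3 - (let t = 1 in 7))))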